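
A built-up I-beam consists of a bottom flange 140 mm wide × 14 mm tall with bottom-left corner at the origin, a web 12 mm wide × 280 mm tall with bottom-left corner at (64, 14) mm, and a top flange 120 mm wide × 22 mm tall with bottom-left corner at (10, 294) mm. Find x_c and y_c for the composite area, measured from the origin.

Part | A | x̄ᵢ | ȳᵢ | A·x̄ᵢ | A·ȳᵢ
bottom flange | 1960.00 | 70.00 | 7.00 | 137200.00 | 13720.00
web | 3360.00 | 70.00 | 154.00 | 235200.00 | 517440.00
top flange | 2640.00 | 70.00 | 305.00 | 184800.00 | 805200.00
Σ | 7960.00 |  |  | 557200.00 | 1336360.00
x_c = 557200.00 / 7960.00 = 70.00 mm
y_c = 1336360.00 / 7960.00 = 167.88 mm

x_c = 70.00 mm, y_c = 167.88 mm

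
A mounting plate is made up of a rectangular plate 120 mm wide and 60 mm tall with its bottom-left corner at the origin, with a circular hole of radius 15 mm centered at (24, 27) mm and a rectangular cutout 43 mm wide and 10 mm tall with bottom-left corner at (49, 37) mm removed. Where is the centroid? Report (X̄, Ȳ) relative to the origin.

Part | A | x̄ᵢ | ȳᵢ | A·x̄ᵢ | A·ȳᵢ
plate | 7200.00 | 60.00 | 30.00 | 432000.00 | 216000.00
hole 1 | -706.86 | 24.00 | 27.00 | -16964.60 | -19085.18
hole 2 | -430.00 | 70.50 | 42.00 | -30315.00 | -18060.00
Σ | 6063.14 |  |  | 384720.40 | 178854.82
X̄ = 384720.40 / 6063.14 = 63.45 mm
Ȳ = 178854.82 / 6063.14 = 29.50 mm

X̄ = 63.45 mm, Ȳ = 29.50 mm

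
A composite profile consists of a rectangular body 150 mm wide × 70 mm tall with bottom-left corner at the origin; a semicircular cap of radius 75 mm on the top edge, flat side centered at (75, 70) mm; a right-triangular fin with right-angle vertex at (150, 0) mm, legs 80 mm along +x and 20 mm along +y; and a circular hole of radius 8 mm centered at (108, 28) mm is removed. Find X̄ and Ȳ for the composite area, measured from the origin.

X̄ = 78.75 mm, Ȳ = 63.56 mm

Part | A | x̄ᵢ | ȳᵢ | A·x̄ᵢ | A·ȳᵢ
rectangular body | 10500.00 | 75.00 | 35.00 | 787500.00 | 367500.00
semicircular top | 8835.73 | 75.00 | 101.83 | 662679.70 | 899751.05
triangular fin | 800.00 | 176.67 | 6.67 | 141333.33 | 5333.33
hole | -201.06 | 108.00 | 28.00 | -21714.69 | -5629.73
Σ | 19934.67 |  |  | 1569798.35 | 1266954.65
X̄ = 1569798.35 / 19934.67 = 78.75 mm
Ȳ = 1266954.65 / 19934.67 = 63.56 mm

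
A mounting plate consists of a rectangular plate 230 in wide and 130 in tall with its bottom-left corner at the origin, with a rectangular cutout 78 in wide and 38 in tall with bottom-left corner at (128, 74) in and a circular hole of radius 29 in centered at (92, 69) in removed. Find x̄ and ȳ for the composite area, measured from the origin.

x̄ = 111.16 in, ȳ = 61.15 in

plate: A = 230 × 130 = 29900.00, centroid at (115.00, 65.00).
hole 1: A = −(78 × 38) = -2964.00, centroid at (167.00, 93.00).
hole 2: A = −π·29² = -2642.08, centroid at (92.00, 69.00).
ΣA = 24293.92 in²
ΣAx̄ = (29900.00)(115.00) + (-2964.00)(167.00) + (-2642.08)(92.00) = 2700440.69 in³
ΣAȳ = (29900.00)(65.00) + (-2964.00)(93.00) + (-2642.08)(69.00) = 1485544.52 in³
x̄ = 2700440.69 / 24293.92 = 111.16 in
ȳ = 1485544.52 / 24293.92 = 61.15 in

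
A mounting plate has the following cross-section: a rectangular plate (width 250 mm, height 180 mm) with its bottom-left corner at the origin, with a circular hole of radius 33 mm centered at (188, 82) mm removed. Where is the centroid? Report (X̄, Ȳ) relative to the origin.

plate: A = 250 × 180 = 45000.00, centroid at (125.00, 90.00).
hole: A = −π·33² = -3421.19, centroid at (188.00, 82.00).
ΣA = 41578.81 mm²
ΣAX̄ = (45000.00)(125.00) + (-3421.19)(188.00) = 4981815.45 mm³
ΣAȲ = (45000.00)(90.00) + (-3421.19)(82.00) = 3769462.06 mm³
X̄ = 4981815.45 / 41578.81 = 119.82 mm
Ȳ = 3769462.06 / 41578.81 = 90.66 mm

X̄ = 119.82 mm, Ȳ = 90.66 mm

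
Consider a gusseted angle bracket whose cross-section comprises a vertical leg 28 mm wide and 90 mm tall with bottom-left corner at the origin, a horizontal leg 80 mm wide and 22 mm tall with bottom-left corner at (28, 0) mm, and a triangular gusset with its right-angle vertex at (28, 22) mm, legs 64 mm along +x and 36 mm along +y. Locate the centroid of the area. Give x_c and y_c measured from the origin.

x_c = 38.99 mm, y_c = 31.65 mm

Part | A | x̄ᵢ | ȳᵢ | A·x̄ᵢ | A·ȳᵢ
vertical leg | 2520.00 | 14.00 | 45.00 | 35280.00 | 113400.00
horizontal leg | 1760.00 | 68.00 | 11.00 | 119680.00 | 19360.00
gusset | 1152.00 | 49.33 | 34.00 | 56832.00 | 39168.00
Σ | 5432.00 |  |  | 211792.00 | 171928.00
x_c = 211792.00 / 5432.00 = 38.99 mm
y_c = 171928.00 / 5432.00 = 31.65 mm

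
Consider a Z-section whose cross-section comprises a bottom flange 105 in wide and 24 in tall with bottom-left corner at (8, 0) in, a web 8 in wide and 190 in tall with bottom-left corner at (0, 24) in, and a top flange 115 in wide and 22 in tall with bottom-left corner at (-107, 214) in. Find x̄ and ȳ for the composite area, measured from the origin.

bottom flange: A = 105 × 24 = 2520.00, centroid at (60.50, 12.00).
web: A = 8 × 190 = 1520.00, centroid at (4.00, 119.00).
top flange: A = 115 × 22 = 2530.00, centroid at (-49.50, 225.00).
ΣA = 6570.00 in²
ΣAx̄ = (2520.00)(60.50) + (1520.00)(4.00) + (2530.00)(-49.50) = 33305.00 in³
ΣAȳ = (2520.00)(12.00) + (1520.00)(119.00) + (2530.00)(225.00) = 780370.00 in³
x̄ = 33305.00 / 6570.00 = 5.07 in
ȳ = 780370.00 / 6570.00 = 118.78 in

x̄ = 5.07 in, ȳ = 118.78 in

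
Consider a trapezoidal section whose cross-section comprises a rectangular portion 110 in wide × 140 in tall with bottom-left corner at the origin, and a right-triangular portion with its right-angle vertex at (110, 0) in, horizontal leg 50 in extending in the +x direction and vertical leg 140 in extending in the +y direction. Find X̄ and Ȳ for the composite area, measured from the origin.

X̄ = 68.27 in, Ȳ = 65.68 in

rectangular portion: A = 110 × 140 = 15400.00, centroid at (55.00, 70.00).
triangular portion: A = ½·50·140 = 3500.00, centroid at (126.67, 46.67).
ΣA = 18900.00 in², ΣAX̄ = 1290333.33 in³, ΣAȲ = 1241333.33 in³.
X̄ = 1290333.33/18900.00 = 68.27 in; Ȳ = 1241333.33/18900.00 = 65.68 in.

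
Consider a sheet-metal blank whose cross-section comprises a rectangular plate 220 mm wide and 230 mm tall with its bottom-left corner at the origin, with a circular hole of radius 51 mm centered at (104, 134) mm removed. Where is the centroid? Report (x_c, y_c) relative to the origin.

x_c = 111.16 mm, y_c = 111.34 mm

plate: A = 220 × 230 = 50600.00, centroid at (110.00, 115.00).
hole: A = −π·51² = -8171.28, centroid at (104.00, 134.00).
ΣA = 42428.72 mm², ΣAx_c = 4716186.62 mm³, ΣAy_c = 4724048.15 mm³.
x_c = 4716186.62/42428.72 = 111.16 mm; y_c = 4724048.15/42428.72 = 111.34 mm.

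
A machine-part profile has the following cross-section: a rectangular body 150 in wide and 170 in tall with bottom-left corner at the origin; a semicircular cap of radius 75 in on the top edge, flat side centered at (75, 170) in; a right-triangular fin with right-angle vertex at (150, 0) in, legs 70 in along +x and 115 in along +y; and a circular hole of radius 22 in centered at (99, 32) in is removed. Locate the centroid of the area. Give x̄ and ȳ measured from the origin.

x̄ = 84.75 in, ȳ = 110.11 in

rectangular body: A = 150 × 170 = 25500.00, centroid at (75.00, 85.00).
semicircular top: A = ½π·75² = 8835.73, centroid at (75.00, 201.83).
triangular fin: A = ½·70·115 = 4025.00, centroid at (173.33, 38.33).
hole: A = −π·22² = -1520.53, centroid at (99.00, 32.00).
ΣA = 36840.20 in², ΣAx̄ = 3122313.81 in³, ΣAȳ = 4056458.67 in³.
x̄ = 3122313.81/36840.20 = 84.75 in; ȳ = 4056458.67/36840.20 = 110.11 in.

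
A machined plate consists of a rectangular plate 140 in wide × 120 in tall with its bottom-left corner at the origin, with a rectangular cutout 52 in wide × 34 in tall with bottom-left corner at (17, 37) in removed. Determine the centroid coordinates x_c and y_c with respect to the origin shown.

x_c = 73.18 in, y_c = 60.71 in

plate: A = 140 × 120 = 16800.00, centroid at (70.00, 60.00).
hole: A = −(52 × 34) = -1768.00, centroid at (43.00, 54.00).
ΣA = 15032.00 in², ΣAx_c = 1099976.00 in³, ΣAy_c = 912528.00 in³.
x_c = 1099976.00/15032.00 = 73.18 in; y_c = 912528.00/15032.00 = 60.71 in.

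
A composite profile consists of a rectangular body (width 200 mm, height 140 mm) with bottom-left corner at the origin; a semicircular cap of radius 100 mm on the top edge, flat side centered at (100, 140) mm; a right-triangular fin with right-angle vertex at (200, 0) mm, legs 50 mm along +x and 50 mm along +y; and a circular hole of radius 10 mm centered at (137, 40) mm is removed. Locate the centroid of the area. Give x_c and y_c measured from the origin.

x_c = 103.01 mm, y_c = 108.28 mm

rectangular body: A = 200 × 140 = 28000.00, centroid at (100.00, 70.00).
semicircular top: A = ½π·100² = 15707.96, centroid at (100.00, 182.44).
triangular fin: A = ½·50·50 = 1250.00, centroid at (216.67, 16.67).
hole: A = −π·10² = -314.16, centroid at (137.00, 40.00).
ΣA = 44643.80 mm², ΣAx_c = 4598589.84 mm³, ΣAy_c = 4834048.49 mm³.
x_c = 4598589.84/44643.80 = 103.01 mm; y_c = 4834048.49/44643.80 = 108.28 mm.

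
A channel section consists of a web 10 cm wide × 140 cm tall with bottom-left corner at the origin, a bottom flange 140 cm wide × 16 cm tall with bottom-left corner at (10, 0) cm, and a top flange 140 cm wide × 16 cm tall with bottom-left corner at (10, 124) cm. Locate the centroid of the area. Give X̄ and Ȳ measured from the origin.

web: A = 10 × 140 = 1400.00, centroid at (5.00, 70.00).
bottom flange: A = 140 × 16 = 2240.00, centroid at (80.00, 8.00).
top flange: A = 140 × 16 = 2240.00, centroid at (80.00, 132.00).
ΣA = 5880.00 cm²
ΣAX̄ = (1400.00)(5.00) + (2240.00)(80.00) + (2240.00)(80.00) = 365400.00 cm³
ΣAȲ = (1400.00)(70.00) + (2240.00)(8.00) + (2240.00)(132.00) = 411600.00 cm³
X̄ = 365400.00 / 5880.00 = 62.14 cm
Ȳ = 411600.00 / 5880.00 = 70.00 cm

X̄ = 62.14 cm, Ȳ = 70.00 cm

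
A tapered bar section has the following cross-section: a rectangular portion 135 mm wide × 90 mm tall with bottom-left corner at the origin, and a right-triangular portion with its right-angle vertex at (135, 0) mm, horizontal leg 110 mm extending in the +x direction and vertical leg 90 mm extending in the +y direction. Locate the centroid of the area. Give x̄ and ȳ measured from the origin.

x̄ = 97.65 mm, ȳ = 40.66 mm

Part | A | x̄ᵢ | ȳᵢ | A·x̄ᵢ | A·ȳᵢ
rectangular portion | 12150.00 | 67.50 | 45.00 | 820125.00 | 546750.00
triangular portion | 4950.00 | 171.67 | 30.00 | 849750.00 | 148500.00
Σ | 17100.00 |  |  | 1669875.00 | 695250.00
x̄ = 1669875.00 / 17100.00 = 97.65 mm
ȳ = 695250.00 / 17100.00 = 40.66 mm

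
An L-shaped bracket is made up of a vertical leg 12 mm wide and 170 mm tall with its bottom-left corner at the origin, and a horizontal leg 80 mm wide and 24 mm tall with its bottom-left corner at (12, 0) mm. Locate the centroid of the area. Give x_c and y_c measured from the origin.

x_c = 28.30 mm, y_c = 49.61 mm

Part | A | x̄ᵢ | ȳᵢ | A·x̄ᵢ | A·ȳᵢ
vertical leg | 2040.00 | 6.00 | 85.00 | 12240.00 | 173400.00
horizontal leg | 1920.00 | 52.00 | 12.00 | 99840.00 | 23040.00
Σ | 3960.00 |  |  | 112080.00 | 196440.00
x_c = 112080.00 / 3960.00 = 28.30 mm
y_c = 196440.00 / 3960.00 = 49.61 mm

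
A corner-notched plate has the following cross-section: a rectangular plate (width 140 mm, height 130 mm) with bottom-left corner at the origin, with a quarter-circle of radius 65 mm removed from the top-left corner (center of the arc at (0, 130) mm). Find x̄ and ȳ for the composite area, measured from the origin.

x̄ = 79.46 mm, ȳ = 56.66 mm

plate: A = 140 × 130 = 18200.00, centroid at (70.00, 65.00).
removed quarter-circle: A = −¼π·65² = -3318.31, centroid at (27.59, 102.41).
ΣA = 14881.69 mm², ΣAx̄ = 1182458.33 mm³, ΣAȳ = 843161.73 mm³.
x̄ = 1182458.33/14881.69 = 79.46 mm; ȳ = 843161.73/14881.69 = 56.66 mm.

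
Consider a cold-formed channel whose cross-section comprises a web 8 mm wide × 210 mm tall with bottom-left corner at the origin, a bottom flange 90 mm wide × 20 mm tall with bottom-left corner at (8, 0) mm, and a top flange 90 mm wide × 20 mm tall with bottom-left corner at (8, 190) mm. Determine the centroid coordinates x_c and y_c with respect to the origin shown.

x_c = 37.41 mm, y_c = 105.00 mm

web: A = 8 × 210 = 1680.00, centroid at (4.00, 105.00).
bottom flange: A = 90 × 20 = 1800.00, centroid at (53.00, 10.00).
top flange: A = 90 × 20 = 1800.00, centroid at (53.00, 200.00).
ΣA = 5280.00 mm²
ΣAx_c = (1680.00)(4.00) + (1800.00)(53.00) + (1800.00)(53.00) = 197520.00 mm³
ΣAy_c = (1680.00)(105.00) + (1800.00)(10.00) + (1800.00)(200.00) = 554400.00 mm³
x_c = 197520.00 / 5280.00 = 37.41 mm
y_c = 554400.00 / 5280.00 = 105.00 mm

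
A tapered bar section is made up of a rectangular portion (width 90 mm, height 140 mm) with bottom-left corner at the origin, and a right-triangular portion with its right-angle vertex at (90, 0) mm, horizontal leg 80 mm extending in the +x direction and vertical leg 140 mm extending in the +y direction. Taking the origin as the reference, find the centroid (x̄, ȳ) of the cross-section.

x̄ = 67.05 mm, ȳ = 62.82 mm

rectangular portion: A = 90 × 140 = 12600.00, centroid at (45.00, 70.00).
triangular portion: A = ½·80·140 = 5600.00, centroid at (116.67, 46.67).
ΣA = 18200.00 mm², ΣAx̄ = 1220333.33 mm³, ΣAȳ = 1143333.33 mm³.
x̄ = 1220333.33/18200.00 = 67.05 mm; ȳ = 1143333.33/18200.00 = 62.82 mm.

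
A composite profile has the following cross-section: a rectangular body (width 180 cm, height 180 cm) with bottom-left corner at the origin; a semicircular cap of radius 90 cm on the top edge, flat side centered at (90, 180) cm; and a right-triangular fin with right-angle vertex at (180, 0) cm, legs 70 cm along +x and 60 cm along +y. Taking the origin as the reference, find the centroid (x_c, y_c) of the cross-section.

x_c = 95.04 cm, y_c = 121.43 cm

rectangular body: A = 180 × 180 = 32400.00, centroid at (90.00, 90.00).
semicircular top: A = ½π·90² = 12723.45, centroid at (90.00, 218.20).
triangular fin: A = ½·70·60 = 2100.00, centroid at (203.33, 20.00).
ΣA = 47223.45 cm², ΣAx_c = 4488110.52 cm³, ΣAy_c = 5734221.04 cm³.
x_c = 4488110.52/47223.45 = 95.04 cm; y_c = 5734221.04/47223.45 = 121.43 cm.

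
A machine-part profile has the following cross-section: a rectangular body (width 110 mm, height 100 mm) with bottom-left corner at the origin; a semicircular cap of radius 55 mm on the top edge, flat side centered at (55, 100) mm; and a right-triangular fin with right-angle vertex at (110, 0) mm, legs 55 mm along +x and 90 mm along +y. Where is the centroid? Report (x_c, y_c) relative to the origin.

rectangular body: A = 110 × 100 = 11000.00, centroid at (55.00, 50.00).
semicircular top: A = ½π·55² = 4751.66, centroid at (55.00, 123.34).
triangular fin: A = ½·55·90 = 2475.00, centroid at (128.33, 30.00).
ΣA = 18226.66 mm²
ΣAx_c = (11000.00)(55.00) + (4751.66)(55.00) + (2475.00)(128.33) = 1183966.24 mm³
ΣAy_c = (11000.00)(50.00) + (4751.66)(123.34) + (2475.00)(30.00) = 1210332.56 mm³
x_c = 1183966.24 / 18226.66 = 64.96 mm
y_c = 1210332.56 / 18226.66 = 66.40 mm

x_c = 64.96 mm, y_c = 66.40 mm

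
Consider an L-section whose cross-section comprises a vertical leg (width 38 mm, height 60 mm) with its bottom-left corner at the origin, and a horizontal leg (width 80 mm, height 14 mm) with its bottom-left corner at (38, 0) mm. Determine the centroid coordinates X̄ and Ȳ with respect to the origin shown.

Part | A | x̄ᵢ | ȳᵢ | A·x̄ᵢ | A·ȳᵢ
vertical leg | 2280.00 | 19.00 | 30.00 | 43320.00 | 68400.00
horizontal leg | 1120.00 | 78.00 | 7.00 | 87360.00 | 7840.00
Σ | 3400.00 |  |  | 130680.00 | 76240.00
X̄ = 130680.00 / 3400.00 = 38.44 mm
Ȳ = 76240.00 / 3400.00 = 22.42 mm

X̄ = 38.44 mm, Ȳ = 22.42 mm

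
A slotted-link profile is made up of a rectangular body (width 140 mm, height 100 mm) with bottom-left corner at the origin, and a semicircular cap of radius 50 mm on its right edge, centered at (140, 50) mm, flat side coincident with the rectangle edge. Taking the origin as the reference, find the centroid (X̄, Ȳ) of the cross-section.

X̄ = 89.98 mm, Ȳ = 50.00 mm

rectangular body: A = 140 × 100 = 14000.00, centroid at (70.00, 50.00).
semicircular end: A = ½π·50² = 3926.99, centroid at (161.22, 50.00).
ΣA = 17926.99 mm², ΣAX̄ = 1613112.05 mm³, ΣAȲ = 896349.54 mm³.
X̄ = 1613112.05/17926.99 = 89.98 mm; Ȳ = 896349.54/17926.99 = 50.00 mm.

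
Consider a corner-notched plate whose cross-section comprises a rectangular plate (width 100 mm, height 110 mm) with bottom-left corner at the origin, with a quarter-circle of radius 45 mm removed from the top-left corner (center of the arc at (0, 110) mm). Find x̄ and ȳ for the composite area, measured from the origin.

x̄ = 55.22 mm, ȳ = 48.93 mm

plate: A = 100 × 110 = 11000.00, centroid at (50.00, 55.00).
removed quarter-circle: A = −¼π·45² = -1590.43, centroid at (19.10, 90.90).
ΣA = 9409.57 mm²
ΣAx̄ = (11000.00)(50.00) + (-1590.43)(19.10) = 519625.00 mm³
ΣAȳ = (11000.00)(55.00) + (-1590.43)(90.90) = 460427.56 mm³
x̄ = 519625.00 / 9409.57 = 55.22 mm
ȳ = 460427.56 / 9409.57 = 48.93 mm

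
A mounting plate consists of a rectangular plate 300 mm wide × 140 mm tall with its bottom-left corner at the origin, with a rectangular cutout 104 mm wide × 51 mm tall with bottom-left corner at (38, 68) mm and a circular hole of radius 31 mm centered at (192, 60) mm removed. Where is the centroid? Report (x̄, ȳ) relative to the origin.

x̄ = 155.68 mm, ȳ = 67.20 mm

plate: A = 300 × 140 = 42000.00, centroid at (150.00, 70.00).
hole 1: A = −(104 × 51) = -5304.00, centroid at (90.00, 93.50).
hole 2: A = −π·31² = -3019.07, centroid at (192.00, 60.00).
ΣA = 33676.93 mm², ΣAx̄ = 5242978.46 mm³, ΣAȳ = 2262931.77 mm³.
x̄ = 5242978.46/33676.93 = 155.68 mm; ȳ = 2262931.77/33676.93 = 67.20 mm.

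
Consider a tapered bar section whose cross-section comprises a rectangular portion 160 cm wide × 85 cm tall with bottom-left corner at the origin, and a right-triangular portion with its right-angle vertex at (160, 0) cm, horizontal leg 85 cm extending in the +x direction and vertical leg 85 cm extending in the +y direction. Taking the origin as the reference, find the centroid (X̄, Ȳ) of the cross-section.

X̄ = 102.74 cm, Ȳ = 39.53 cm

rectangular portion: A = 160 × 85 = 13600.00, centroid at (80.00, 42.50).
triangular portion: A = ½·85·85 = 3612.50, centroid at (188.33, 28.33).
ΣA = 17212.50 cm²
ΣAX̄ = (13600.00)(80.00) + (3612.50)(188.33) = 1768354.17 cm³
ΣAȲ = (13600.00)(42.50) + (3612.50)(28.33) = 680354.17 cm³
X̄ = 1768354.17 / 17212.50 = 102.74 cm
Ȳ = 680354.17 / 17212.50 = 39.53 cm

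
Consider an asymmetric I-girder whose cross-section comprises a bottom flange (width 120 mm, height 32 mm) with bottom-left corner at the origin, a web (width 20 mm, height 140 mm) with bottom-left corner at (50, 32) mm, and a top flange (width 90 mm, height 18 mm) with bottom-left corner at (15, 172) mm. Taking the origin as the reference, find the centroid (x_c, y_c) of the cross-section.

bottom flange: A = 120 × 32 = 3840.00, centroid at (60.00, 16.00).
web: A = 20 × 140 = 2800.00, centroid at (60.00, 102.00).
top flange: A = 90 × 18 = 1620.00, centroid at (60.00, 181.00).
ΣA = 8260.00 mm²
ΣAx_c = (3840.00)(60.00) + (2800.00)(60.00) + (1620.00)(60.00) = 495600.00 mm³
ΣAy_c = (3840.00)(16.00) + (2800.00)(102.00) + (1620.00)(181.00) = 640260.00 mm³
x_c = 495600.00 / 8260.00 = 60.00 mm
y_c = 640260.00 / 8260.00 = 77.51 mm

x_c = 60.00 mm, y_c = 77.51 mm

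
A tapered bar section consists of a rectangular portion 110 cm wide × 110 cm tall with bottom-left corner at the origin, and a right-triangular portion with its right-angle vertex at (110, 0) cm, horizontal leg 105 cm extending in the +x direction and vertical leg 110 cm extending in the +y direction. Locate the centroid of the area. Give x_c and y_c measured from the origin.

Part | A | x̄ᵢ | ȳᵢ | A·x̄ᵢ | A·ȳᵢ
rectangular portion | 12100.00 | 55.00 | 55.00 | 665500.00 | 665500.00
triangular portion | 5775.00 | 145.00 | 36.67 | 837375.00 | 211750.00
Σ | 17875.00 |  |  | 1502875.00 | 877250.00
x_c = 1502875.00 / 17875.00 = 84.08 cm
y_c = 877250.00 / 17875.00 = 49.08 cm

x_c = 84.08 cm, y_c = 49.08 cm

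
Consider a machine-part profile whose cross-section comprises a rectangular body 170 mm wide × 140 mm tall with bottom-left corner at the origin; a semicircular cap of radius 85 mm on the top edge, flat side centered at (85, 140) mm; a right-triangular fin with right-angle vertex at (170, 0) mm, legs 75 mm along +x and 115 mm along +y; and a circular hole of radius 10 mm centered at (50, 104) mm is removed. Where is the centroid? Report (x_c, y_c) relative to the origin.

Part | A | x̄ᵢ | ȳᵢ | A·x̄ᵢ | A·ȳᵢ
rectangular body | 23800.00 | 85.00 | 70.00 | 2023000.00 | 1666000.00
semicircular top | 11349.00 | 85.00 | 176.08 | 964665.29 | 1998277.15
triangular fin | 4312.50 | 195.00 | 38.33 | 840937.50 | 165312.50
hole | -314.16 | 50.00 | 104.00 | -15707.96 | -32672.56
Σ | 39147.34 |  |  | 3812894.83 | 3796917.09
x_c = 3812894.83 / 39147.34 = 97.40 mm
y_c = 3796917.09 / 39147.34 = 96.99 mm

x_c = 97.40 mm, y_c = 96.99 mm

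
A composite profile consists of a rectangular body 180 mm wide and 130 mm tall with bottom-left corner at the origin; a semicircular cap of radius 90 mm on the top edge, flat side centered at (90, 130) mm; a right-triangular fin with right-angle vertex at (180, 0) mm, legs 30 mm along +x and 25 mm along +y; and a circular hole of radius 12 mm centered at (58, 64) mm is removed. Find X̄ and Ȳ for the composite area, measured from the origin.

Part | A | x̄ᵢ | ȳᵢ | A·x̄ᵢ | A·ȳᵢ
rectangular body | 23400.00 | 90.00 | 65.00 | 2106000.00 | 1521000.00
semicircular top | 12723.45 | 90.00 | 168.20 | 1145110.52 | 2140048.53
triangular fin | 375.00 | 190.00 | 8.33 | 71250.00 | 3125.00
hole | -452.39 | 58.00 | 64.00 | -26238.58 | -28952.92
Σ | 36046.06 |  |  | 3296121.94 | 3635220.61
X̄ = 3296121.94 / 36046.06 = 91.44 mm
Ȳ = 3635220.61 / 36046.06 = 100.85 mm

X̄ = 91.44 mm, Ȳ = 100.85 mm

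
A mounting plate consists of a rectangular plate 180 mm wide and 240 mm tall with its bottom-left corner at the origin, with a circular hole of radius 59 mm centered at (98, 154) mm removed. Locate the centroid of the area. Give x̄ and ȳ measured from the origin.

plate: A = 180 × 240 = 43200.00, centroid at (90.00, 120.00).
hole: A = −π·59² = -10935.88, centroid at (98.00, 154.00).
ΣA = 32264.12 mm², ΣAx̄ = 2816283.37 mm³, ΣAȳ = 3499873.86 mm³.
x̄ = 2816283.37/32264.12 = 87.29 mm; ȳ = 3499873.86/32264.12 = 108.48 mm.

x̄ = 87.29 mm, ȳ = 108.48 mm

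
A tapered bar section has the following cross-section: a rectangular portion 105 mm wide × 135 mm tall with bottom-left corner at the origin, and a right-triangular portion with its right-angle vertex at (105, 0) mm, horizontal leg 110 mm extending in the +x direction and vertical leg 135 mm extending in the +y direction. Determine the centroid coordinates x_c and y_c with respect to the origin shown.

rectangular portion: A = 105 × 135 = 14175.00, centroid at (52.50, 67.50).
triangular portion: A = ½·110·135 = 7425.00, centroid at (141.67, 45.00).
ΣA = 21600.00 mm², ΣAx_c = 1796062.50 mm³, ΣAy_c = 1290937.50 mm³.
x_c = 1796062.50/21600.00 = 83.15 mm; y_c = 1290937.50/21600.00 = 59.77 mm.

x_c = 83.15 mm, y_c = 59.77 mm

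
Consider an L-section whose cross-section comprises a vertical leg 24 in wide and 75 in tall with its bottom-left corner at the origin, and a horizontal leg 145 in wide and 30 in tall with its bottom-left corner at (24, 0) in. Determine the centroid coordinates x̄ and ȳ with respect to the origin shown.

x̄ = 71.77 in, ȳ = 21.59 in

vertical leg: A = 24 × 75 = 1800.00, centroid at (12.00, 37.50).
horizontal leg: A = 145 × 30 = 4350.00, centroid at (96.50, 15.00).
ΣA = 6150.00 in², ΣAx̄ = 441375.00 in³, ΣAȳ = 132750.00 in³.
x̄ = 441375.00/6150.00 = 71.77 in; ȳ = 132750.00/6150.00 = 21.59 in.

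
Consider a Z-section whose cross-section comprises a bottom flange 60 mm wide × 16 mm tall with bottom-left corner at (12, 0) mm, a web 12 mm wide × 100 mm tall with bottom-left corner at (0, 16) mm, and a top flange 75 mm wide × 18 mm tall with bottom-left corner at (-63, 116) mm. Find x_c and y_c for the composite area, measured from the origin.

Part | A | x̄ᵢ | ȳᵢ | A·x̄ᵢ | A·ȳᵢ
bottom flange | 960.00 | 42.00 | 8.00 | 40320.00 | 7680.00
web | 1200.00 | 6.00 | 66.00 | 7200.00 | 79200.00
top flange | 1350.00 | -25.50 | 125.00 | -34425.00 | 168750.00
Σ | 3510.00 |  |  | 13095.00 | 255630.00
x_c = 13095.00 / 3510.00 = 3.73 mm
y_c = 255630.00 / 3510.00 = 72.83 mm

x_c = 3.73 mm, y_c = 72.83 mm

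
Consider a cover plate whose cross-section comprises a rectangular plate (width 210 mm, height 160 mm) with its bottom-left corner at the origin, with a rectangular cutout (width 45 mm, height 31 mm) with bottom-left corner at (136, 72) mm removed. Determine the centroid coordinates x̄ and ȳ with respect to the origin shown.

plate: A = 210 × 160 = 33600.00, centroid at (105.00, 80.00).
hole: A = −(45 × 31) = -1395.00, centroid at (158.50, 87.50).
ΣA = 32205.00 mm²
ΣAx̄ = (33600.00)(105.00) + (-1395.00)(158.50) = 3306892.50 mm³
ΣAȳ = (33600.00)(80.00) + (-1395.00)(87.50) = 2565937.50 mm³
x̄ = 3306892.50 / 32205.00 = 102.68 mm
ȳ = 2565937.50 / 32205.00 = 79.68 mm

x̄ = 102.68 mm, ȳ = 79.68 mm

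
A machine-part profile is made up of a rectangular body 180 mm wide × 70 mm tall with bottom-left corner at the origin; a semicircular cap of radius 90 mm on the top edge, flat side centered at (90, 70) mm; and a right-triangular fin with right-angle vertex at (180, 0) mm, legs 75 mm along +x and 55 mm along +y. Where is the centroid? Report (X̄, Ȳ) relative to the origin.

X̄ = 98.66 mm, Ȳ = 67.75 mm

rectangular body: A = 180 × 70 = 12600.00, centroid at (90.00, 35.00).
semicircular top: A = ½π·90² = 12723.45, centroid at (90.00, 108.20).
triangular fin: A = ½·75·55 = 2062.50, centroid at (205.00, 18.33).
ΣA = 27385.95 mm²
ΣAX̄ = (12600.00)(90.00) + (12723.45)(90.00) + (2062.50)(205.00) = 2701923.02 mm³
ΣAȲ = (12600.00)(35.00) + (12723.45)(108.20) + (2062.50)(18.33) = 1855454.02 mm³
X̄ = 2701923.02 / 27385.95 = 98.66 mm
Ȳ = 1855454.02 / 27385.95 = 67.75 mm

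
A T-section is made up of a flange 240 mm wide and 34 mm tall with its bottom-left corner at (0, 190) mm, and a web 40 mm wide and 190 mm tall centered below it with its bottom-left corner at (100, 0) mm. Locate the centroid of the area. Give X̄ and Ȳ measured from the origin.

web: A = 40 × 190 = 7600.00, centroid at (120.00, 95.00).
flange: A = 240 × 34 = 8160.00, centroid at (120.00, 207.00).
ΣA = 15760.00 mm²
ΣAX̄ = (7600.00)(120.00) + (8160.00)(120.00) = 1891200.00 mm³
ΣAȲ = (7600.00)(95.00) + (8160.00)(207.00) = 2411120.00 mm³
X̄ = 1891200.00 / 15760.00 = 120.00 mm
Ȳ = 2411120.00 / 15760.00 = 152.99 mm

X̄ = 120.00 mm, Ȳ = 152.99 mm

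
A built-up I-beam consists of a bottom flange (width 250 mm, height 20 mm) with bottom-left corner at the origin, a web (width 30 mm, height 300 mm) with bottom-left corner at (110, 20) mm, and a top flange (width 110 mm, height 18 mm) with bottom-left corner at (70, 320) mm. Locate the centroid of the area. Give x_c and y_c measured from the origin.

bottom flange: A = 250 × 20 = 5000.00, centroid at (125.00, 10.00).
web: A = 30 × 300 = 9000.00, centroid at (125.00, 170.00).
top flange: A = 110 × 18 = 1980.00, centroid at (125.00, 329.00).
ΣA = 15980.00 mm²
ΣAx_c = (5000.00)(125.00) + (9000.00)(125.00) + (1980.00)(125.00) = 1997500.00 mm³
ΣAy_c = (5000.00)(10.00) + (9000.00)(170.00) + (1980.00)(329.00) = 2231420.00 mm³
x_c = 1997500.00 / 15980.00 = 125.00 mm
y_c = 2231420.00 / 15980.00 = 139.64 mm

x_c = 125.00 mm, y_c = 139.64 mm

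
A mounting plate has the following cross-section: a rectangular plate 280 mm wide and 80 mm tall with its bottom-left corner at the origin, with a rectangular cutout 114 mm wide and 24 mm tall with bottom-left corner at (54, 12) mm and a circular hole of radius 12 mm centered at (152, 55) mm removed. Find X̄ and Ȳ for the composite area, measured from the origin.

X̄ = 143.85 mm, Ȳ = 41.93 mm

plate: A = 280 × 80 = 22400.00, centroid at (140.00, 40.00).
hole 1: A = −(114 × 24) = -2736.00, centroid at (111.00, 24.00).
hole 2: A = −π·12² = -452.39, centroid at (152.00, 55.00).
ΣA = 19211.61 mm²
ΣAX̄ = (22400.00)(140.00) + (-2736.00)(111.00) + (-452.39)(152.00) = 2763540.82 mm³
ΣAȲ = (22400.00)(40.00) + (-2736.00)(24.00) + (-452.39)(55.00) = 805454.59 mm³
X̄ = 2763540.82 / 19211.61 = 143.85 mm
Ȳ = 805454.59 / 19211.61 = 41.93 mm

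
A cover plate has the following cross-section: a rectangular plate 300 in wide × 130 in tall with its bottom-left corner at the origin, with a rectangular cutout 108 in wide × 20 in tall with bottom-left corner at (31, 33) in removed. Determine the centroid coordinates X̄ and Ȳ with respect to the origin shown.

plate: A = 300 × 130 = 39000.00, centroid at (150.00, 65.00).
hole: A = −(108 × 20) = -2160.00, centroid at (85.00, 43.00).
ΣA = 36840.00 in²
ΣAX̄ = (39000.00)(150.00) + (-2160.00)(85.00) = 5666400.00 in³
ΣAȲ = (39000.00)(65.00) + (-2160.00)(43.00) = 2442120.00 in³
X̄ = 5666400.00 / 36840.00 = 153.81 in
Ȳ = 2442120.00 / 36840.00 = 66.29 in

X̄ = 153.81 in, Ȳ = 66.29 in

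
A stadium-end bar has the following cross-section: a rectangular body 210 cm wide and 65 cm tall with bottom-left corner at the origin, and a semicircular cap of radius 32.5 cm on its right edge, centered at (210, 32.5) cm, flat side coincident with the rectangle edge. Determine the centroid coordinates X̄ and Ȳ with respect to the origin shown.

X̄ = 117.87 cm, Ȳ = 32.50 cm

Part | A | x̄ᵢ | ȳᵢ | A·x̄ᵢ | A·ȳᵢ
rectangular body | 13650.00 | 105.00 | 32.50 | 1433250.00 | 443625.00
semicircular end | 1659.15 | 223.79 | 32.50 | 371307.68 | 53922.49
Σ | 15309.15 |  |  | 1804557.68 | 497547.49
X̄ = 1804557.68 / 15309.15 = 117.87 cm
Ȳ = 497547.49 / 15309.15 = 32.50 cm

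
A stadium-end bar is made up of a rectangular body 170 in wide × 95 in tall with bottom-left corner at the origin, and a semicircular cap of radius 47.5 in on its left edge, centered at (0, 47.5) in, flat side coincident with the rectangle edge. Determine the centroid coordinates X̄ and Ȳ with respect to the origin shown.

rectangular body: A = 170 × 95 = 16150.00, centroid at (85.00, 47.50).
semicircular end: A = ½π·47.5² = 3544.11, centroid at (-20.16, 47.50).
ΣA = 19694.11 in², ΣAX̄ = 1301302.08 in³, ΣAȲ = 935470.19 in³.
X̄ = 1301302.08/19694.11 = 66.08 in; Ȳ = 935470.19/19694.11 = 47.50 in.

X̄ = 66.08 in, Ȳ = 47.50 in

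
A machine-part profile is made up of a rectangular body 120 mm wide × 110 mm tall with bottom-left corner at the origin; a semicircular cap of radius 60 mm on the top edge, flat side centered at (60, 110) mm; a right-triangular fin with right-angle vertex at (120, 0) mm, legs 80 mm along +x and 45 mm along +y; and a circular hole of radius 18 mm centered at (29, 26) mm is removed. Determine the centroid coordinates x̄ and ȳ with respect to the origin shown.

rectangular body: A = 120 × 110 = 13200.00, centroid at (60.00, 55.00).
semicircular top: A = ½π·60² = 5654.87, centroid at (60.00, 135.46).
triangular fin: A = ½·80·45 = 1800.00, centroid at (146.67, 15.00).
hole: A = −π·18² = -1017.88, centroid at (29.00, 26.00).
ΣA = 19636.99 mm²
ΣAx̄ = (13200.00)(60.00) + (5654.87)(60.00) + (1800.00)(146.67) + (-1017.88)(29.00) = 1365773.60 mm³
ΣAȳ = (13200.00)(55.00) + (5654.87)(135.46) + (1800.00)(15.00) + (-1017.88)(26.00) = 1492570.57 mm³
x̄ = 1365773.60 / 19636.99 = 69.55 mm
ȳ = 1492570.57 / 19636.99 = 76.01 mm

x̄ = 69.55 mm, ȳ = 76.01 mm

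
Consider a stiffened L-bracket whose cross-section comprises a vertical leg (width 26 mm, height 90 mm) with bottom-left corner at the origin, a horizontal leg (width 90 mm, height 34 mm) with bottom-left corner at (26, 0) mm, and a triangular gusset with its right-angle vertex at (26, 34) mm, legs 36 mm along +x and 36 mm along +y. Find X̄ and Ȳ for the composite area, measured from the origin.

X̄ = 45.02 mm, Ȳ = 30.94 mm

Part | A | x̄ᵢ | ȳᵢ | A·x̄ᵢ | A·ȳᵢ
vertical leg | 2340.00 | 13.00 | 45.00 | 30420.00 | 105300.00
horizontal leg | 3060.00 | 71.00 | 17.00 | 217260.00 | 52020.00
gusset | 648.00 | 38.00 | 46.00 | 24624.00 | 29808.00
Σ | 6048.00 |  |  | 272304.00 | 187128.00
X̄ = 272304.00 / 6048.00 = 45.02 mm
Ȳ = 187128.00 / 6048.00 = 30.94 mm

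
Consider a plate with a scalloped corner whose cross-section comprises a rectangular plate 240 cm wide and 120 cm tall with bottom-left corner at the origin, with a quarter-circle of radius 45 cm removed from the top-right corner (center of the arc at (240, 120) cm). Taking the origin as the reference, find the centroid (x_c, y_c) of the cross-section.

plate: A = 240 × 120 = 28800.00, centroid at (120.00, 60.00).
removed quarter-circle: A = −¼π·45² = -1590.43, centroid at (220.90, 100.90).
ΣA = 27209.57 cm², ΣAx_c = 3104671.49 cm³, ΣAy_c = 1567523.25 cm³.
x_c = 3104671.49/27209.57 = 114.10 cm; y_c = 1567523.25/27209.57 = 57.61 cm.

x_c = 114.10 cm, y_c = 57.61 cm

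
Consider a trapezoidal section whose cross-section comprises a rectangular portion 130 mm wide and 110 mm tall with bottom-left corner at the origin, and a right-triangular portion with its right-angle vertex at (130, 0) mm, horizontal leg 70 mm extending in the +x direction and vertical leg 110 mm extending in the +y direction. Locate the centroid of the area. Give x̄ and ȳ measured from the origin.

x̄ = 83.74 mm, ȳ = 51.11 mm

rectangular portion: A = 130 × 110 = 14300.00, centroid at (65.00, 55.00).
triangular portion: A = ½·70·110 = 3850.00, centroid at (153.33, 36.67).
ΣA = 18150.00 mm²
ΣAx̄ = (14300.00)(65.00) + (3850.00)(153.33) = 1519833.33 mm³
ΣAȳ = (14300.00)(55.00) + (3850.00)(36.67) = 927666.67 mm³
x̄ = 1519833.33 / 18150.00 = 83.74 mm
ȳ = 927666.67 / 18150.00 = 51.11 mm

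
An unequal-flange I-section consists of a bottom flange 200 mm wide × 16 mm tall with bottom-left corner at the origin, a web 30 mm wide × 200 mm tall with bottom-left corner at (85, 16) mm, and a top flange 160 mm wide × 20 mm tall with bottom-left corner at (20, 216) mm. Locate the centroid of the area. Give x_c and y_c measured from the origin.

x_c = 100.00 mm, y_c = 116.52 mm

bottom flange: A = 200 × 16 = 3200.00, centroid at (100.00, 8.00).
web: A = 30 × 200 = 6000.00, centroid at (100.00, 116.00).
top flange: A = 160 × 20 = 3200.00, centroid at (100.00, 226.00).
ΣA = 12400.00 mm², ΣAx_c = 1240000.00 mm³, ΣAy_c = 1444800.00 mm³.
x_c = 1240000.00/12400.00 = 100.00 mm; y_c = 1444800.00/12400.00 = 116.52 mm.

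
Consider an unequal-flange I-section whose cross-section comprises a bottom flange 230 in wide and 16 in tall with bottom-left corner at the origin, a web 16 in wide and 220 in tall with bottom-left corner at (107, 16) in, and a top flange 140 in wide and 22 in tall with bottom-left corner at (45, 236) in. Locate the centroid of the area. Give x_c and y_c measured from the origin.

x_c = 115.00 in, y_c = 120.01 in

bottom flange: A = 230 × 16 = 3680.00, centroid at (115.00, 8.00).
web: A = 16 × 220 = 3520.00, centroid at (115.00, 126.00).
top flange: A = 140 × 22 = 3080.00, centroid at (115.00, 247.00).
ΣA = 10280.00 in², ΣAx_c = 1182200.00 in³, ΣAy_c = 1233720.00 in³.
x_c = 1182200.00/10280.00 = 115.00 in; y_c = 1233720.00/10280.00 = 120.01 in.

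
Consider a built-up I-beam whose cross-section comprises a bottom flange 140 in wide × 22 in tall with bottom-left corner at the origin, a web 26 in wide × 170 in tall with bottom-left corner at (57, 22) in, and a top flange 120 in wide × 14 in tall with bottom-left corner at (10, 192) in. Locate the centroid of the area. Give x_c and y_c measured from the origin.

bottom flange: A = 140 × 22 = 3080.00, centroid at (70.00, 11.00).
web: A = 26 × 170 = 4420.00, centroid at (70.00, 107.00).
top flange: A = 120 × 14 = 1680.00, centroid at (70.00, 199.00).
ΣA = 9180.00 in²
ΣAx_c = (3080.00)(70.00) + (4420.00)(70.00) + (1680.00)(70.00) = 642600.00 in³
ΣAy_c = (3080.00)(11.00) + (4420.00)(107.00) + (1680.00)(199.00) = 841140.00 in³
x_c = 642600.00 / 9180.00 = 70.00 in
y_c = 841140.00 / 9180.00 = 91.63 in

x_c = 70.00 in, y_c = 91.63 in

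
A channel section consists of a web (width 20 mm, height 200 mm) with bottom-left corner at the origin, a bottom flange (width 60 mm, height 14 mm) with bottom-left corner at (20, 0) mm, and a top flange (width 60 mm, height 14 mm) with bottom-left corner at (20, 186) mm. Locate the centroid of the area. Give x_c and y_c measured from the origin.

x_c = 21.83 mm, y_c = 100.00 mm

web: A = 20 × 200 = 4000.00, centroid at (10.00, 100.00).
bottom flange: A = 60 × 14 = 840.00, centroid at (50.00, 7.00).
top flange: A = 60 × 14 = 840.00, centroid at (50.00, 193.00).
ΣA = 5680.00 mm²
ΣAx_c = (4000.00)(10.00) + (840.00)(50.00) + (840.00)(50.00) = 124000.00 mm³
ΣAy_c = (4000.00)(100.00) + (840.00)(7.00) + (840.00)(193.00) = 568000.00 mm³
x_c = 124000.00 / 5680.00 = 21.83 mm
y_c = 568000.00 / 5680.00 = 100.00 mm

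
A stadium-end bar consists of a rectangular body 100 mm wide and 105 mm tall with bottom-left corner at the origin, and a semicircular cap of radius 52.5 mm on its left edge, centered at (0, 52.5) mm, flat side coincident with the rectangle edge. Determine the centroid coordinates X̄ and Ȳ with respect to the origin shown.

rectangular body: A = 100 × 105 = 10500.00, centroid at (50.00, 52.50).
semicircular end: A = ½π·52.5² = 4329.51, centroid at (-22.28, 52.50).
ΣA = 14829.51 mm²
ΣAX̄ = (10500.00)(50.00) + (4329.51)(-22.28) = 428531.25 mm³
ΣAȲ = (10500.00)(52.50) + (4329.51)(52.50) = 778549.14 mm³
X̄ = 428531.25 / 14829.51 = 28.90 mm
Ȳ = 778549.14 / 14829.51 = 52.50 mm

X̄ = 28.90 mm, Ȳ = 52.50 mm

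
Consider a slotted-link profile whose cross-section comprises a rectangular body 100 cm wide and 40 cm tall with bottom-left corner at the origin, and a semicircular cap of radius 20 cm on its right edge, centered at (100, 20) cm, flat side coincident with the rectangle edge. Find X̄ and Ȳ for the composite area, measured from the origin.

Part | A | x̄ᵢ | ȳᵢ | A·x̄ᵢ | A·ȳᵢ
rectangular body | 4000.00 | 50.00 | 20.00 | 200000.00 | 80000.00
semicircular end | 628.32 | 108.49 | 20.00 | 68165.19 | 12566.37
Σ | 4628.32 |  |  | 268165.19 | 92566.37
X̄ = 268165.19 / 4628.32 = 57.94 cm
Ȳ = 92566.37 / 4628.32 = 20.00 cm

X̄ = 57.94 cm, Ȳ = 20.00 cm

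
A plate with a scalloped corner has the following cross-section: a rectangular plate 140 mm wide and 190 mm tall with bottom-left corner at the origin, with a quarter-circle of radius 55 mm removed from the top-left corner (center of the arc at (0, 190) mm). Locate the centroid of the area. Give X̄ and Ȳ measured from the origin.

plate: A = 140 × 190 = 26600.00, centroid at (70.00, 95.00).
removed quarter-circle: A = −¼π·55² = -2375.83, centroid at (23.34, 166.66).
ΣA = 24224.17 mm², ΣAX̄ = 1806541.67 mm³, ΣAȲ = 2131050.74 mm³.
X̄ = 1806541.67/24224.17 = 74.58 mm; Ȳ = 2131050.74/24224.17 = 87.97 mm.

X̄ = 74.58 mm, Ȳ = 87.97 mm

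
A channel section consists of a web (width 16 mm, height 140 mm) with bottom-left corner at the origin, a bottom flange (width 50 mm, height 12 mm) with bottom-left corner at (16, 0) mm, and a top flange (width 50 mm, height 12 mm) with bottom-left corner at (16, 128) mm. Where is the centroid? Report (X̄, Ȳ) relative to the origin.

X̄ = 19.51 mm, Ȳ = 70.00 mm

Part | A | x̄ᵢ | ȳᵢ | A·x̄ᵢ | A·ȳᵢ
web | 2240.00 | 8.00 | 70.00 | 17920.00 | 156800.00
bottom flange | 600.00 | 41.00 | 6.00 | 24600.00 | 3600.00
top flange | 600.00 | 41.00 | 134.00 | 24600.00 | 80400.00
Σ | 3440.00 |  |  | 67120.00 | 240800.00
X̄ = 67120.00 / 3440.00 = 19.51 mm
Ȳ = 240800.00 / 3440.00 = 70.00 mm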